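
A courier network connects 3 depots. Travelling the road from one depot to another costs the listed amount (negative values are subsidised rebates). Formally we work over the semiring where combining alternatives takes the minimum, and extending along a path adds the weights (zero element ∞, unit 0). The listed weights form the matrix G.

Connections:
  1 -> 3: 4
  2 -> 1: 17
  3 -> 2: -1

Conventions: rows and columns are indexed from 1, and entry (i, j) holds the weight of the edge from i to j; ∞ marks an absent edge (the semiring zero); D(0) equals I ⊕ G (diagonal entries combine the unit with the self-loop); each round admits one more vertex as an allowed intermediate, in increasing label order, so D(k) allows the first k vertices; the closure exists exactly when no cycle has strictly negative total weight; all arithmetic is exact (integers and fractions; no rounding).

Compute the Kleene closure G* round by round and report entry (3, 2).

D(0):
  [0, ∞, 4]
  [17, 0, ∞]
  [∞, -1, 0]
D(1):
  [0, ∞, 4]
  [17, 0, 21]
  [∞, -1, 0]
D(2):
  [0, ∞, 4]
  [17, 0, 21]
  [16, -1, 0]
D(3):
  [0, 3, 4]
  [17, 0, 21]
  [16, -1, 0]
Answer: G*[3][2] = -1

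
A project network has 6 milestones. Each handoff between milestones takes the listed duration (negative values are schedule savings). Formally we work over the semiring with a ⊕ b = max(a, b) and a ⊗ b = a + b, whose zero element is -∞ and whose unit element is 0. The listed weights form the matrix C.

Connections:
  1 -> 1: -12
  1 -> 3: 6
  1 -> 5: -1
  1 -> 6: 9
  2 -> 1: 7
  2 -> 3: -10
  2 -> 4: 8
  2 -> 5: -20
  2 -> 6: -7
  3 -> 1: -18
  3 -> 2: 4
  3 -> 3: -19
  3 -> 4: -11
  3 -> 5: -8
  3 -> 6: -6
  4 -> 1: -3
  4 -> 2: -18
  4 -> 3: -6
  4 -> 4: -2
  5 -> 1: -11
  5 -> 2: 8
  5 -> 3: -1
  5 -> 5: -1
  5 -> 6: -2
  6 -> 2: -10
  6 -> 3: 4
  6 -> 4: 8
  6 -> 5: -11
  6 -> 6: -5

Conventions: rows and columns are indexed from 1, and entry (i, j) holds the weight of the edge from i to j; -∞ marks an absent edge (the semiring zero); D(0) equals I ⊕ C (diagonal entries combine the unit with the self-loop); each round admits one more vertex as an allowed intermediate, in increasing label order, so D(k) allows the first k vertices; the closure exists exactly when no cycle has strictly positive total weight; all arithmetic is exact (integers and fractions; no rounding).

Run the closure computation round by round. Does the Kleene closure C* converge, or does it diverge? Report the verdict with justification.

D(0):
  [0, -∞, 6, -∞, -1, 9]
  [7, 0, -10, 8, -20, -7]
  [-18, 4, 0, -11, -8, -6]
  [-3, -18, -6, 0, -∞, -∞]
  [-11, 8, -1, -∞, 0, -2]
  [-∞, -10, 4, 8, -11, 0]
D(1):
  [0, -∞, 6, -∞, -1, 9]
  [7, 0, 13, 8, 6, 16]
  [-18, 4, 0, -11, -8, -6]
  [-3, -18, 3, 0, -4, 6]
  [-11, 8, -1, -∞, 0, -2]
  [-∞, -10, 4, 8, -11, 0]
Detection: at round 2, diagonal entry (3, 3) turns strictly positive.
Key observation: the cycle 3->2->1->3 has total weight 4 + 7 + 6, which is strictly positive.
Answer: DIVERGES — positive cycle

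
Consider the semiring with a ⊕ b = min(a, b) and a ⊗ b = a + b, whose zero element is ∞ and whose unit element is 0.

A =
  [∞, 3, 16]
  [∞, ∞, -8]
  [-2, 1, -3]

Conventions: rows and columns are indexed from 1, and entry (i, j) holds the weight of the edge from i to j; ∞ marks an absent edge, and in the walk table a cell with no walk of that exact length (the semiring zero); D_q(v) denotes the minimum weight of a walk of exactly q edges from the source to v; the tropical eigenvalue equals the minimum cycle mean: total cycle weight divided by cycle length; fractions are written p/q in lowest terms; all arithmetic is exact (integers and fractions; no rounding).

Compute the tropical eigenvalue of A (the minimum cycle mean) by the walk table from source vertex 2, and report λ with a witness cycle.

q=0: [∞, 0, ∞]
q=1: [∞, ∞, -8]
q=2: [-10, -7, -11]
q=3: [-13, -10, -15]
Optimal cycle mean attained by: cycle 2->3->2, total (-8) + 1, length 2.
Answer: λ = -7/2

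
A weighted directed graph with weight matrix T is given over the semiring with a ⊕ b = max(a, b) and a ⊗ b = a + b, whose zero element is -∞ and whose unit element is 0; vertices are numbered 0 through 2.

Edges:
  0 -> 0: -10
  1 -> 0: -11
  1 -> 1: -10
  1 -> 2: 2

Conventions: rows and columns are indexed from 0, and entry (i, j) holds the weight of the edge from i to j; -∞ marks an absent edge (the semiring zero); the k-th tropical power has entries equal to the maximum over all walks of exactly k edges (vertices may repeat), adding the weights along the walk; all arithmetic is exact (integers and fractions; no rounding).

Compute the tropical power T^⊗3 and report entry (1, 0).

T^⊗2:
  [-20, -∞, -∞]
  [-21, -20, -8]
  [-∞, -∞, -∞]
T^⊗3:
  [-30, -∞, -∞]
  [-31, -30, -18]
  [-∞, -∞, -∞]
Key observation: the optimum is the walk 1->0->0->0, with weight (-11) + (-10) + (-10) = -31.
Optimal value attained by: walk 1->0->0->0.
Answer: (T^⊗3)[1][0] = -31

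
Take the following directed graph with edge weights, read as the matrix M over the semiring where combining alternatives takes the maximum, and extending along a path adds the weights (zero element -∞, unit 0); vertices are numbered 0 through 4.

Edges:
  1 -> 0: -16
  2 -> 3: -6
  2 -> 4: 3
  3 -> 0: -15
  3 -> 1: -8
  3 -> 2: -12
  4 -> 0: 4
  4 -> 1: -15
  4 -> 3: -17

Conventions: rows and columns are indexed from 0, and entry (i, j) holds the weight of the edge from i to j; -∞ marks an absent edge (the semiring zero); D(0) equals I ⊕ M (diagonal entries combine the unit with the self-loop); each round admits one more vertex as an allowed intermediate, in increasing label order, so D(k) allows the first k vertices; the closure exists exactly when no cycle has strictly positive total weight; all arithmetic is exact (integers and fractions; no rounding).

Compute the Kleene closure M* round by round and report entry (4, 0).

D(0):
  [0, -∞, -∞, -∞, -∞]
  [-16, 0, -∞, -∞, -∞]
  [-∞, -∞, 0, -6, 3]
  [-15, -8, -12, 0, -∞]
  [4, -15, -∞, -17, 0]
D(1):
  [0, -∞, -∞, -∞, -∞]
  [-16, 0, -∞, -∞, -∞]
  [-∞, -∞, 0, -6, 3]
  [-15, -8, -12, 0, -∞]
  [4, -15, -∞, -17, 0]
D(2):
  [0, -∞, -∞, -∞, -∞]
  [-16, 0, -∞, -∞, -∞]
  [-∞, -∞, 0, -6, 3]
  [-15, -8, -12, 0, -∞]
  [4, -15, -∞, -17, 0]
D(3):
  [0, -∞, -∞, -∞, -∞]
  [-16, 0, -∞, -∞, -∞]
  [-∞, -∞, 0, -6, 3]
  [-15, -8, -12, 0, -9]
  [4, -15, -∞, -17, 0]
D(4):
  [0, -∞, -∞, -∞, -∞]
  [-16, 0, -∞, -∞, -∞]
  [-21, -14, 0, -6, 3]
  [-15, -8, -12, 0, -9]
  [4, -15, -29, -17, 0]
D(5):
  [0, -∞, -∞, -∞, -∞]
  [-16, 0, -∞, -∞, -∞]
  [7, -12, 0, -6, 3]
  [-5, -8, -12, 0, -9]
  [4, -15, -29, -17, 0]
Answer: M*[4][0] = 4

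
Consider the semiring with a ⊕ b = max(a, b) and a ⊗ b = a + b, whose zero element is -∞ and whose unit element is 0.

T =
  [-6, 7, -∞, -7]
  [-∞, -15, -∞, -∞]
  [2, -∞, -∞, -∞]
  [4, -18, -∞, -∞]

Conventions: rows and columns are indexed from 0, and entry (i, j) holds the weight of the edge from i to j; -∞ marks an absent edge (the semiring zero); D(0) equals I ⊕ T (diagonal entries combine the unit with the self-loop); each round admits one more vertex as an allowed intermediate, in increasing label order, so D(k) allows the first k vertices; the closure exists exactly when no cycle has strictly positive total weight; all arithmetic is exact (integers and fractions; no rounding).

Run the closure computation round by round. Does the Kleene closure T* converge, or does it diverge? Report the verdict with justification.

D(0):
  [0, 7, -∞, -7]
  [-∞, 0, -∞, -∞]
  [2, -∞, 0, -∞]
  [4, -18, -∞, 0]
D(1):
  [0, 7, -∞, -7]
  [-∞, 0, -∞, -∞]
  [2, 9, 0, -5]
  [4, 11, -∞, 0]
D(2):
  [0, 7, -∞, -7]
  [-∞, 0, -∞, -∞]
  [2, 9, 0, -5]
  [4, 11, -∞, 0]
D(3):
  [0, 7, -∞, -7]
  [-∞, 0, -∞, -∞]
  [2, 9, 0, -5]
  [4, 11, -∞, 0]
D(4):
  [0, 7, -∞, -7]
  [-∞, 0, -∞, -∞]
  [2, 9, 0, -5]
  [4, 11, -∞, 0]
Key observation: every diagonal entry stays at the unit through all rounds, so no improving cycle exists.
Answer: CONVERGES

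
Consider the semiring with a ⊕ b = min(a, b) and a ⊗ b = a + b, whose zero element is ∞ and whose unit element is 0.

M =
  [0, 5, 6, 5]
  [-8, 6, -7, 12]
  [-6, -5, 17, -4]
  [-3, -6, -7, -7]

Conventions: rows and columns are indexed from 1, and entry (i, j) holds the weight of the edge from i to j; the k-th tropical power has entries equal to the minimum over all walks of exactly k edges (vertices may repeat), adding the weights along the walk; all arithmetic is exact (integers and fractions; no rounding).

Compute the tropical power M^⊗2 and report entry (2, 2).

M^⊗2:
  [-3, -1, -2, -2]
  [-13, -12, -2, -11]
  [-13, -10, -12, -11]
  [-14, -13, -14, -14]
Key observation: the optimum is the walk 2->3->2, with weight (-7) + (-5) = -12.
Optimal value attained by: walk 2->3->2.
Answer: (M^⊗2)[2][2] = -12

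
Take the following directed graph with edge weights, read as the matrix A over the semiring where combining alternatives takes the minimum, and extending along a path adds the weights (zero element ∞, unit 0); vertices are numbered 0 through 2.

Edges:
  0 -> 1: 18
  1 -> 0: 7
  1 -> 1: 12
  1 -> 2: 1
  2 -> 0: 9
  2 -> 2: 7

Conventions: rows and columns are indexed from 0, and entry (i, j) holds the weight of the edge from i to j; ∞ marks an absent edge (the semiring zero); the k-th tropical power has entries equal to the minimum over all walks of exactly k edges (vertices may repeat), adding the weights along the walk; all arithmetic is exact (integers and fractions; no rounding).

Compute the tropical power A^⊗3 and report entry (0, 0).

A^⊗2:
  [25, 30, 19]
  [10, 24, 8]
  [16, 27, 14]
A^⊗3:
  [28, 42, 26]
  [17, 28, 15]
  [23, 34, 21]
Key observation: the optimum is the walk 0->1->2->0, with weight 18 + 1 + 9 = 28.
Optimal value attained by: walk 0->1->2->0.
Answer: (A^⊗3)[0][0] = 28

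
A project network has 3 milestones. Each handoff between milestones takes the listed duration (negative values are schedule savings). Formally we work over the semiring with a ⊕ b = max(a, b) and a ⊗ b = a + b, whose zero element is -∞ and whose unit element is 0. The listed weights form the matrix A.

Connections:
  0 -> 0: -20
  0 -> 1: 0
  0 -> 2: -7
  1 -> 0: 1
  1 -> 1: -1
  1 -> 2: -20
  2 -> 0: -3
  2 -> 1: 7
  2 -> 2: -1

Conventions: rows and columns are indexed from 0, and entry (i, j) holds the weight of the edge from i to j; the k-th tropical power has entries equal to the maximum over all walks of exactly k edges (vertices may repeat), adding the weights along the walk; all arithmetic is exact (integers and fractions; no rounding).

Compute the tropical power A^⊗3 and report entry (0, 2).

A^⊗2:
  [1, 0, -8]
  [0, 1, -6]
  [8, 6, -2]
A^⊗3:
  [1, 1, -6]
  [2, 1, -7]
  [7, 8, 1]
Key observation: the optimum is the walk 0->1->0->2, with weight 0 + 1 + (-7) = -6.
Optimal value attained by: walk 0->1->0->2.
Answer: (A^⊗3)[0][2] = -6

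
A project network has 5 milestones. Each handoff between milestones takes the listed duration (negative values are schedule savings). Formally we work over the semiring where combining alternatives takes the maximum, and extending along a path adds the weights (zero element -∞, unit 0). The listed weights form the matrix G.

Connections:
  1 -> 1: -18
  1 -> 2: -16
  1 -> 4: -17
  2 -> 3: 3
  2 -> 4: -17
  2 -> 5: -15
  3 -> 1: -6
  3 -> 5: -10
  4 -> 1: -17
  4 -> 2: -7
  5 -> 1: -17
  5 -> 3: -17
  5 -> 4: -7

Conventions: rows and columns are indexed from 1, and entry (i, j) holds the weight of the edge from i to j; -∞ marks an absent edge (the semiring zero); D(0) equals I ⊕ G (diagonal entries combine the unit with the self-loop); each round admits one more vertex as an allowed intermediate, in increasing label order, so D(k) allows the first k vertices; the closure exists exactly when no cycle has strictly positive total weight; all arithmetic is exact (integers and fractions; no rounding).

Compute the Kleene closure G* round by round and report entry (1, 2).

D(0):
  [0, -16, -∞, -17, -∞]
  [-∞, 0, 3, -17, -15]
  [-6, -∞, 0, -∞, -10]
  [-17, -7, -∞, 0, -∞]
  [-17, -∞, -17, -7, 0]
D(1):
  [0, -16, -∞, -17, -∞]
  [-∞, 0, 3, -17, -15]
  [-6, -22, 0, -23, -10]
  [-17, -7, -∞, 0, -∞]
  [-17, -33, -17, -7, 0]
D(2):
  [0, -16, -13, -17, -31]
  [-∞, 0, 3, -17, -15]
  [-6, -22, 0, -23, -10]
  [-17, -7, -4, 0, -22]
  [-17, -33, -17, -7, 0]
D(3):
  [0, -16, -13, -17, -23]
  [-3, 0, 3, -17, -7]
  [-6, -22, 0, -23, -10]
  [-10, -7, -4, 0, -14]
  [-17, -33, -17, -7, 0]
D(4):
  [0, -16, -13, -17, -23]
  [-3, 0, 3, -17, -7]
  [-6, -22, 0, -23, -10]
  [-10, -7, -4, 0, -14]
  [-17, -14, -11, -7, 0]
D(5):
  [0, -16, -13, -17, -23]
  [-3, 0, 3, -14, -7]
  [-6, -22, 0, -17, -10]
  [-10, -7, -4, 0, -14]
  [-17, -14, -11, -7, 0]
Answer: G*[1][2] = -16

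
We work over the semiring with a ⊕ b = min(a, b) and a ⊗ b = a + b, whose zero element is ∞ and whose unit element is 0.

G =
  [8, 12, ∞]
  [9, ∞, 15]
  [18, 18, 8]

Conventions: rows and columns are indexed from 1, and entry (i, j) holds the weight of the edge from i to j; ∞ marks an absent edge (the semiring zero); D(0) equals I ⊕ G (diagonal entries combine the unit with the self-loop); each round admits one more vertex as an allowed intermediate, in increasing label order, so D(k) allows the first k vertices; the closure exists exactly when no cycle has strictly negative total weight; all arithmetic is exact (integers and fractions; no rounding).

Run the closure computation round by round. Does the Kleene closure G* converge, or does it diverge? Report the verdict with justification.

D(0):
  [0, 12, ∞]
  [9, 0, 15]
  [18, 18, 0]
D(1):
  [0, 12, ∞]
  [9, 0, 15]
  [18, 18, 0]
D(2):
  [0, 12, 27]
  [9, 0, 15]
  [18, 18, 0]
D(3):
  [0, 12, 27]
  [9, 0, 15]
  [18, 18, 0]
Key observation: every diagonal entry stays at the unit through all rounds, so no improving cycle exists.
Answer: CONVERGES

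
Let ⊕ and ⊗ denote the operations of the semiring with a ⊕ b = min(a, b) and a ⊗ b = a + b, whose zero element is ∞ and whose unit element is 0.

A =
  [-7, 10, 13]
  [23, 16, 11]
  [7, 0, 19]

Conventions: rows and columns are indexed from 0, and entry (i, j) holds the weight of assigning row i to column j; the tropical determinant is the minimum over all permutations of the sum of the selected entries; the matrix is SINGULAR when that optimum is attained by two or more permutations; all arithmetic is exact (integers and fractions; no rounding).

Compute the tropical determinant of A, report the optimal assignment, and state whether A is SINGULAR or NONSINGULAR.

σ = (0, 1, 2): (-7) + 16 + 19 = 28
σ = (0, 2, 1): (-7) + 11 + 0 = 4
σ = (1, 0, 2): 10 + 23 + 19 = 52
σ = (1, 2, 0): 10 + 11 + 7 = 28
σ = (2, 0, 1): 13 + 23 + 0 = 36
σ = (2, 1, 0): 13 + 16 + 7 = 36
Optimal value attained by: σ = (0, 2, 1).
Answer: det⊕(A) = 4; verdict: NONSINGULAR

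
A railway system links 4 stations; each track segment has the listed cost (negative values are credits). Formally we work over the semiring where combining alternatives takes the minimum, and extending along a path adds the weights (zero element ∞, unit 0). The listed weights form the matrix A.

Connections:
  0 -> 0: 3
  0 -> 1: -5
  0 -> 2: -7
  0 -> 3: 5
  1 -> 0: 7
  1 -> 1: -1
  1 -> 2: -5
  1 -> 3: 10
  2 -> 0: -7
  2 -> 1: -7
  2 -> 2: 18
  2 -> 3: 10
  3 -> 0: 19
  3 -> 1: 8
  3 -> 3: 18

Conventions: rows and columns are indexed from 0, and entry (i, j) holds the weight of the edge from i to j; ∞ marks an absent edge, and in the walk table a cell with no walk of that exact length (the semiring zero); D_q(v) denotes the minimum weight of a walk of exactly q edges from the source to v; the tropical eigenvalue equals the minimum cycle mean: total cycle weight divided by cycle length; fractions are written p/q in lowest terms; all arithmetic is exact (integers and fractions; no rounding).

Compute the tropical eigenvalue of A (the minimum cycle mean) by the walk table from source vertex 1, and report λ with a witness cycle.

q=0: [∞, 0, ∞, ∞]
q=1: [7, -1, -5, 10]
q=2: [-12, -12, -6, 5]
q=3: [-13, -17, -19, -7]
q=4: [-26, -26, -22, -9]
Optimal cycle mean attained by: cycle 0->2->0, total (-7) + (-7), length 2.
Answer: λ = -7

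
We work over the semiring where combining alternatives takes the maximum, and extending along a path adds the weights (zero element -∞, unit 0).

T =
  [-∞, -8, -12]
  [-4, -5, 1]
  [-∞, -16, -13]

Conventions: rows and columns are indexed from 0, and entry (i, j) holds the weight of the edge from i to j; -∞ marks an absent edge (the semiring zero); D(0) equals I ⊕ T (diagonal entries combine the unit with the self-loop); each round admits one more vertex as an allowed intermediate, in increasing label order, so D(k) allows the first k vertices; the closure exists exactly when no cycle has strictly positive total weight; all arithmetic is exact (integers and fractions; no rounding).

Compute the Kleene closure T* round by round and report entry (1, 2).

D(0):
  [0, -8, -12]
  [-4, 0, 1]
  [-∞, -16, 0]
D(1):
  [0, -8, -12]
  [-4, 0, 1]
  [-∞, -16, 0]
D(2):
  [0, -8, -7]
  [-4, 0, 1]
  [-20, -16, 0]
D(3):
  [0, -8, -7]
  [-4, 0, 1]
  [-20, -16, 0]
Answer: T*[1][2] = 1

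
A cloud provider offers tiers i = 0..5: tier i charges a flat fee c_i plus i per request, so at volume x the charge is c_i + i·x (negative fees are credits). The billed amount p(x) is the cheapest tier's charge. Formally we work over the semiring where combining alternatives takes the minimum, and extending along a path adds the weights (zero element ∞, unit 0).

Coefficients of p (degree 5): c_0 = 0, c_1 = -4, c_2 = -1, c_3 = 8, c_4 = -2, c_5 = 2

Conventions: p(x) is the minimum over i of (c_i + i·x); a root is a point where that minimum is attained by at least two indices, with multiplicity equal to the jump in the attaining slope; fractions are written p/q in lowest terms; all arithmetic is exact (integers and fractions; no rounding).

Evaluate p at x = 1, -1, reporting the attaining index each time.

p(1) = min(0+0·1=0, -4+1·1=-3, -1+2·1=1, 8+3·1=11, -2+4·1=2, 2+5·1=7) = -3 (attained by i=1)
p(-1) = min(0+0·(-1)=0, -4+1·(-1)=-5, -1+2·(-1)=-3, 8+3·(-1)=5, -2+4·(-1)=-6, 2+5·(-1)=-3) = -6 (attained by i=4)
Answer: p(1) = -3; p(-1) = -6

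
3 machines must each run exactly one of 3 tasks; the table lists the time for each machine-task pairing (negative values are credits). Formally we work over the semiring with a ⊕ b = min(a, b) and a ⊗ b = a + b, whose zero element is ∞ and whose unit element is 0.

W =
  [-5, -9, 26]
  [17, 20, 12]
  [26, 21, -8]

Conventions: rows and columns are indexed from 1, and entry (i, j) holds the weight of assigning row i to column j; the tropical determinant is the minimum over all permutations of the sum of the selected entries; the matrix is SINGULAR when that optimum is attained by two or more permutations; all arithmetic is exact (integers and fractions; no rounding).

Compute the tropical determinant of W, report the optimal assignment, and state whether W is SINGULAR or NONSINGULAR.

σ = (1, 2, 3): (-5) + 20 + (-8) = 7
σ = (1, 3, 2): (-5) + 12 + 21 = 28
σ = (2, 1, 3): (-9) + 17 + (-8) = 0
σ = (2, 3, 1): (-9) + 12 + 26 = 29
σ = (3, 1, 2): 26 + 17 + 21 = 64
σ = (3, 2, 1): 26 + 20 + 26 = 72
Optimal value attained by: σ = (2, 1, 3).
Answer: det⊕(W) = 0; verdict: NONSINGULAR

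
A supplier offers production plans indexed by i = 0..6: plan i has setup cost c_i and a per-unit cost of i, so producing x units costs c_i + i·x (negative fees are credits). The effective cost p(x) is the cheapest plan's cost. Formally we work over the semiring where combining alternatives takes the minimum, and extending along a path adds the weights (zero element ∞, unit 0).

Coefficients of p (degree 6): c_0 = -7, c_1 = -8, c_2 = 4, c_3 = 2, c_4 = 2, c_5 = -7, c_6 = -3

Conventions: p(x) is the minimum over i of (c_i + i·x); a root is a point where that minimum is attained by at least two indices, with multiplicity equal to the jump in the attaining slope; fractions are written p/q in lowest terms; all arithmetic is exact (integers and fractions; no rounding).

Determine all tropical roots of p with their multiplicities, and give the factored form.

hull edge (i=0, c=-7) to (i=1, c=-8): slope -1, span 1
hull edge (i=1, c=-8) to (i=5, c=-7): slope 1/4, span 4
hull edge (i=5, c=-7) to (i=6, c=-3): slope 4, span 1
Factored form: p(x) = -3 ⊗ (x ⊕ (-4)) ⊗ (x ⊕ (-1/4)) ⊗ (x ⊕ (-1/4)) ⊗ (x ⊕ (-1/4)) ⊗ (x ⊕ (-1/4)) ⊗ (x ⊕ 1)
Answer: roots = -4 (mult 1), -1/4 (mult 4), 1 (mult 1)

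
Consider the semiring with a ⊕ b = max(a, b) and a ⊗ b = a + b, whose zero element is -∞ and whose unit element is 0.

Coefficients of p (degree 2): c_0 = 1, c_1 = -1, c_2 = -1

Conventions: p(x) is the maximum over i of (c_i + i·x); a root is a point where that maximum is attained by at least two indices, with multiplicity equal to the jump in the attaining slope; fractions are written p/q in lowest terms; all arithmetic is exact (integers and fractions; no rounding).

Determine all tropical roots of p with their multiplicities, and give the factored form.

hull edge (i=0, c=1) to (i=2, c=-1): slope -1, span 2
Factored form: p(x) = -1 ⊗ (x ⊕ 1) ⊗ (x ⊕ 1)
Answer: roots = 1 (mult 2)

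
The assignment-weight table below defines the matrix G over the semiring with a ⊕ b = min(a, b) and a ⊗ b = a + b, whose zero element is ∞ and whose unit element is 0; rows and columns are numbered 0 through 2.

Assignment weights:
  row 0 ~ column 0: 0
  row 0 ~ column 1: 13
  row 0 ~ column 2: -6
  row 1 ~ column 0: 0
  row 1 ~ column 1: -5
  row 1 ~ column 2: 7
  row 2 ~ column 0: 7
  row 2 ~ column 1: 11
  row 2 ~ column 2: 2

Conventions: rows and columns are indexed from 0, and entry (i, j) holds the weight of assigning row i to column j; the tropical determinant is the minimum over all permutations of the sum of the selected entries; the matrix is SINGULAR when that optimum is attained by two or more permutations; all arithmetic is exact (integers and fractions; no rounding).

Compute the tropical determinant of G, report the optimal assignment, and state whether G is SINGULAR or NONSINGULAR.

σ = (0, 1, 2): 0 + (-5) + 2 = -3
σ = (0, 2, 1): 0 + 7 + 11 = 18
σ = (1, 0, 2): 13 + 0 + 2 = 15
σ = (1, 2, 0): 13 + 7 + 7 = 27
σ = (2, 0, 1): (-6) + 0 + 11 = 5
σ = (2, 1, 0): (-6) + (-5) + 7 = -4
Optimal value attained by: σ = (2, 1, 0).
Answer: det⊕(G) = -4; verdict: NONSINGULAR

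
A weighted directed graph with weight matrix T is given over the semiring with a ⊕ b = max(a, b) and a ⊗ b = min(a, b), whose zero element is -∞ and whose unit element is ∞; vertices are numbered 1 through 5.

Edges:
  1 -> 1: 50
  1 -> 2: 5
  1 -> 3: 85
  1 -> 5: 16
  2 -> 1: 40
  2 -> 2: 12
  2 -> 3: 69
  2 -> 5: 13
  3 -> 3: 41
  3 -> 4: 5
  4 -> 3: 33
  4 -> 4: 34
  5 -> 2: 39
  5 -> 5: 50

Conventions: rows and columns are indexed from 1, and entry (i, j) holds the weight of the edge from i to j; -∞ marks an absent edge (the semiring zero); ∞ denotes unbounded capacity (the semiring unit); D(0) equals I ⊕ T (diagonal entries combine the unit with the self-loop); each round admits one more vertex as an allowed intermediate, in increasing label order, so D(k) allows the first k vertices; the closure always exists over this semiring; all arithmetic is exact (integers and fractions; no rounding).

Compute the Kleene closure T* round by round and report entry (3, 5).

D(0):
  [∞, 5, 85, -∞, 16]
  [40, ∞, 69, -∞, 13]
  [-∞, -∞, ∞, 5, -∞]
  [-∞, -∞, 33, ∞, -∞]
  [-∞, 39, -∞, -∞, ∞]
D(1):
  [∞, 5, 85, -∞, 16]
  [40, ∞, 69, -∞, 16]
  [-∞, -∞, ∞, 5, -∞]
  [-∞, -∞, 33, ∞, -∞]
  [-∞, 39, -∞, -∞, ∞]
D(2):
  [∞, 5, 85, -∞, 16]
  [40, ∞, 69, -∞, 16]
  [-∞, -∞, ∞, 5, -∞]
  [-∞, -∞, 33, ∞, -∞]
  [39, 39, 39, -∞, ∞]
D(3):
  [∞, 5, 85, 5, 16]
  [40, ∞, 69, 5, 16]
  [-∞, -∞, ∞, 5, -∞]
  [-∞, -∞, 33, ∞, -∞]
  [39, 39, 39, 5, ∞]
D(4):
  [∞, 5, 85, 5, 16]
  [40, ∞, 69, 5, 16]
  [-∞, -∞, ∞, 5, -∞]
  [-∞, -∞, 33, ∞, -∞]
  [39, 39, 39, 5, ∞]
D(5):
  [∞, 16, 85, 5, 16]
  [40, ∞, 69, 5, 16]
  [-∞, -∞, ∞, 5, -∞]
  [-∞, -∞, 33, ∞, -∞]
  [39, 39, 39, 5, ∞]
Answer: T*[3][5] = -∞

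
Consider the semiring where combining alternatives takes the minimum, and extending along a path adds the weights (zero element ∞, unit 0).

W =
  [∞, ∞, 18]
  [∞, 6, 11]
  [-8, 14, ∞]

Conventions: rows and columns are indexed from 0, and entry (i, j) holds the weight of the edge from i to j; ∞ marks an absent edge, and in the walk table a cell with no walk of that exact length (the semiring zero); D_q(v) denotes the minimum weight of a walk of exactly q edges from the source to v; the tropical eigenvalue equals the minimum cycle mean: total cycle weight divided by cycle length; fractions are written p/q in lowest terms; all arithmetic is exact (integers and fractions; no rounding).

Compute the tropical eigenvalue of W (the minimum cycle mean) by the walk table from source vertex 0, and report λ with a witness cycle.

q=0: [0, ∞, ∞]
q=1: [∞, ∞, 18]
q=2: [10, 32, ∞]
q=3: [∞, 38, 28]
Optimal cycle mean attained by: cycle 0->2->0, total 18 + (-8), length 2.
Answer: λ = 5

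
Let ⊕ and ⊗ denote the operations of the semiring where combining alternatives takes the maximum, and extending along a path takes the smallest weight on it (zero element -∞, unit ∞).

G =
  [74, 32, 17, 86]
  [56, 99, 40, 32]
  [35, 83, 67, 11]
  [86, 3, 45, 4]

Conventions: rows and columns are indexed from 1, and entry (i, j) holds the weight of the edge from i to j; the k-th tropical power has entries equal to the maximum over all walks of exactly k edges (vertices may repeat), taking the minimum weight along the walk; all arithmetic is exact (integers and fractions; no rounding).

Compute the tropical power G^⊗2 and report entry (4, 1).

G^⊗2:
  [86, 32, 45, 74]
  [56, 99, 40, 56]
  [56, 83, 67, 35]
  [74, 45, 45, 86]
Key observation: the optimum is the walk 4->1->1, with weight 86 min 74 = 74.
Optimal value attained by: walk 4->1->1.
Answer: (G^⊗2)[4][1] = 74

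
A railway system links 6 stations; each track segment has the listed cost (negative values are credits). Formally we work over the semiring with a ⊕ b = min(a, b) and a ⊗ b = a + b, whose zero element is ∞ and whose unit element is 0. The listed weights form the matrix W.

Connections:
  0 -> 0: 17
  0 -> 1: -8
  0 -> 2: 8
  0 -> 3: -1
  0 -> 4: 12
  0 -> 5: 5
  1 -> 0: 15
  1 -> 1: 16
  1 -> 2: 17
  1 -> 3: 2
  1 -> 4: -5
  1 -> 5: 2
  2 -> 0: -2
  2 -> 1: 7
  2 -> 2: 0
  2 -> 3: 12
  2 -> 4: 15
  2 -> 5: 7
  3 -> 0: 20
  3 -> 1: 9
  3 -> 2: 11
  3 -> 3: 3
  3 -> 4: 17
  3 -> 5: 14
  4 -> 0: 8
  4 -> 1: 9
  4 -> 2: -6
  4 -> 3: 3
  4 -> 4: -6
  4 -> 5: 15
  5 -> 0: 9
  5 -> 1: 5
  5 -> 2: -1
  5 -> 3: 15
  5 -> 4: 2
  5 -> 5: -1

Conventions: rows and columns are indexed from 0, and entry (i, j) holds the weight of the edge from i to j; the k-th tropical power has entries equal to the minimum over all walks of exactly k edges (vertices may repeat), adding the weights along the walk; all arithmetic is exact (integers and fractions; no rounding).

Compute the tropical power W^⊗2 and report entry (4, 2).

W^⊗2:
  [6, 8, 4, -6, -13, -6]
  [3, 4, -11, -2, -11, 1]
  [-2, -10, 0, -3, 2, 3]
  [9, 12, 11, 6, 4, 11]
  [-8, 0, -12, -3, -12, 1]
  [-3, 1, -4, 5, -4, -2]
Key observation: the optimum is the walk 4->4->2, with weight (-6) + (-6) = -12.
Optimal value attained by: walk 4->4->2.
Answer: (W^⊗2)[4][2] = -12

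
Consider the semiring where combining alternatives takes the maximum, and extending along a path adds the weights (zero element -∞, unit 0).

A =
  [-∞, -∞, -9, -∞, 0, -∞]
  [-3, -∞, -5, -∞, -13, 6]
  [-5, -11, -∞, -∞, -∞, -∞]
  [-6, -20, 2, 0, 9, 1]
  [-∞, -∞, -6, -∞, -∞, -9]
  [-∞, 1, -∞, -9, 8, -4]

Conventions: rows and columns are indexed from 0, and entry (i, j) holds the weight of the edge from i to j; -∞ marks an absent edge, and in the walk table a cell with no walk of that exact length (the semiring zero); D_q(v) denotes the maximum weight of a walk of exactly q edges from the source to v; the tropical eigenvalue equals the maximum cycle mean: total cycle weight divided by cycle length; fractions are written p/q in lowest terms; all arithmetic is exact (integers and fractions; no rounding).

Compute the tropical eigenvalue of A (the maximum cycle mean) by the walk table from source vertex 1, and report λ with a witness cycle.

q=0: [-∞, 0, -∞, -∞, -∞, -∞]
q=1: [-3, -∞, -5, -∞, -13, 6]
q=2: [-10, 7, -12, -3, 14, 2]
q=3: [4, 3, 8, -3, 10, 13]
q=4: [3, 14, 4, 4, 21, 9]
q=5: [11, 10, 15, 4, 17, 20]
q=6: [10, 21, 11, 11, 28, 16]
Optimal cycle mean attained by: cycle 1->5->1, total 6 + 1, length 2.
Answer: λ = 7/2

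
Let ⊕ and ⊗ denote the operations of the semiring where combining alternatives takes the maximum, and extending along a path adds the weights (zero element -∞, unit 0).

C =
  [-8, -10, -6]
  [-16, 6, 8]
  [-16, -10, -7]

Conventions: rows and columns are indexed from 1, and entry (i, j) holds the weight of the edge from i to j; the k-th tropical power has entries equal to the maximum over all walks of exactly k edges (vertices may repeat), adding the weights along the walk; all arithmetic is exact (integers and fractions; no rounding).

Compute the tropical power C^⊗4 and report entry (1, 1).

C^⊗2:
  [-16, -4, -2]
  [-8, 12, 14]
  [-23, -4, -2]
C^⊗3:
  [-18, 2, 4]
  [-2, 18, 20]
  [-18, 2, 4]
C^⊗4:
  [-12, 8, 10]
  [4, 24, 26]
  [-12, 8, 10]
Key observation: the optimum is the walk 1->2->2->3->1, with weight (-10) + 6 + 8 + (-16) = -12.
Optimal value attained by: walk 1->2->2->3->1.
Answer: (C^⊗4)[1][1] = -12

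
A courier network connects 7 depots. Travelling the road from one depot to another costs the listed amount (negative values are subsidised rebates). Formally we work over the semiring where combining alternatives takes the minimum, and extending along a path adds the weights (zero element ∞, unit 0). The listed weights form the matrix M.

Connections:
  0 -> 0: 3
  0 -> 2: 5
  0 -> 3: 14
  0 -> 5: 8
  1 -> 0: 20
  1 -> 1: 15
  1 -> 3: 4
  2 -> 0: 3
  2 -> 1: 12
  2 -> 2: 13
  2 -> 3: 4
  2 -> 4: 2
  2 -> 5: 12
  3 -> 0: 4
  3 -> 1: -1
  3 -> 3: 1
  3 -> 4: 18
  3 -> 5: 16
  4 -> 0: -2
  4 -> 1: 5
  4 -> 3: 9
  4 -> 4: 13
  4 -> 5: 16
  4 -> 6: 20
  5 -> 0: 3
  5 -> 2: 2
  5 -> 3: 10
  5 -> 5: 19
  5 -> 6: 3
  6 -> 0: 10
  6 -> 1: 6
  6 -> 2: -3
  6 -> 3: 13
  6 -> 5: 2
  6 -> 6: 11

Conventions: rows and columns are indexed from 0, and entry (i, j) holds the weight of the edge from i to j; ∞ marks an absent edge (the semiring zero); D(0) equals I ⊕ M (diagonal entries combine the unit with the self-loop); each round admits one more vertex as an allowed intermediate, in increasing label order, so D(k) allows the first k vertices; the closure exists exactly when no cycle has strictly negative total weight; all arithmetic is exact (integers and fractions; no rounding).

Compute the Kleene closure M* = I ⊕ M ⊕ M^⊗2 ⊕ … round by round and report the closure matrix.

D(0):
  [0, ∞, 5, 14, ∞, 8, ∞]
  [20, 0, ∞, 4, ∞, ∞, ∞]
  [3, 12, 0, 4, 2, 12, ∞]
  [4, -1, ∞, 0, 18, 16, ∞]
  [-2, 5, ∞, 9, 0, 16, 20]
  [3, ∞, 2, 10, ∞, 0, 3]
  [10, 6, -3, 13, ∞, 2, 0]
D(1):
  [0, ∞, 5, 14, ∞, 8, ∞]
  [20, 0, 25, 4, ∞, 28, ∞]
  [3, 12, 0, 4, 2, 11, ∞]
  [4, -1, 9, 0, 18, 12, ∞]
  [-2, 5, 3, 9, 0, 6, 20]
  [3, ∞, 2, 10, ∞, 0, 3]
  [10, 6, -3, 13, ∞, 2, 0]
D(2):
  [0, ∞, 5, 14, ∞, 8, ∞]
  [20, 0, 25, 4, ∞, 28, ∞]
  [3, 12, 0, 4, 2, 11, ∞]
  [4, -1, 9, 0, 18, 12, ∞]
  [-2, 5, 3, 9, 0, 6, 20]
  [3, ∞, 2, 10, ∞, 0, 3]
  [10, 6, -3, 10, ∞, 2, 0]
D(3):
  [0, 17, 5, 9, 7, 8, ∞]
  [20, 0, 25, 4, 27, 28, ∞]
  [3, 12, 0, 4, 2, 11, ∞]
  [4, -1, 9, 0, 11, 12, ∞]
  [-2, 5, 3, 7, 0, 6, 20]
  [3, 14, 2, 6, 4, 0, 3]
  [0, 6, -3, 1, -1, 2, 0]
D(4):
  [0, 8, 5, 9, 7, 8, ∞]
  [8, 0, 13, 4, 15, 16, ∞]
  [3, 3, 0, 4, 2, 11, ∞]
  [4, -1, 9, 0, 11, 12, ∞]
  [-2, 5, 3, 7, 0, 6, 20]
  [3, 5, 2, 6, 4, 0, 3]
  [0, 0, -3, 1, -1, 2, 0]
D(5):
  [0, 8, 5, 9, 7, 8, 27]
  [8, 0, 13, 4, 15, 16, 35]
  [0, 3, 0, 4, 2, 8, 22]
  [4, -1, 9, 0, 11, 12, 31]
  [-2, 5, 3, 7, 0, 6, 20]
  [2, 5, 2, 6, 4, 0, 3]
  [-3, 0, -3, 1, -1, 2, 0]
D(6):
  [0, 8, 5, 9, 7, 8, 11]
  [8, 0, 13, 4, 15, 16, 19]
  [0, 3, 0, 4, 2, 8, 11]
  [4, -1, 9, 0, 11, 12, 15]
  [-2, 5, 3, 7, 0, 6, 9]
  [2, 5, 2, 6, 4, 0, 3]
  [-3, 0, -3, 1, -1, 2, 0]
D(7):
  [0, 8, 5, 9, 7, 8, 11]
  [8, 0, 13, 4, 15, 16, 19]
  [0, 3, 0, 4, 2, 8, 11]
  [4, -1, 9, 0, 11, 12, 15]
  [-2, 5, 3, 7, 0, 6, 9]
  [0, 3, 0, 4, 2, 0, 3]
  [-3, 0, -3, 1, -1, 2, 0]
Answer: M* = [[0, 8, 5, 9, 7, 8, 11], [8, 0, 13, 4, 15, 16, 19], [0, 3, 0, 4, 2, 8, 11], [4, -1, 9, 0, 11, 12, 15], [-2, 5, 3, 7, 0, 6, 9], [0, 3, 0, 4, 2, 0, 3], [-3, 0, -3, 1, -1, 2, 0]]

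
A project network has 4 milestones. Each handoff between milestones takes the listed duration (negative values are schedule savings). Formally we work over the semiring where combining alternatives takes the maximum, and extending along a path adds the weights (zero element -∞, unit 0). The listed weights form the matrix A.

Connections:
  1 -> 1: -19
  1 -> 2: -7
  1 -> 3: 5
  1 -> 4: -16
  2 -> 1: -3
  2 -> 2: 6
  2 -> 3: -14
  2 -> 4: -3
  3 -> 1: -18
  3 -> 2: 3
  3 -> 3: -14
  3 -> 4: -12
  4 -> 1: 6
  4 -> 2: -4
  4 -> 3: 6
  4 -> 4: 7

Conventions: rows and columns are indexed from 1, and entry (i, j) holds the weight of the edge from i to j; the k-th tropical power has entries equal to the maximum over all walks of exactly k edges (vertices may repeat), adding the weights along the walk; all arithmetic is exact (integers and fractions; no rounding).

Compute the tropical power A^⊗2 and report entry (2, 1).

A^⊗2:
  [-10, 8, -9, -7]
  [3, 12, 3, 4]
  [0, 9, -6, 0]
  [13, 9, 13, 14]
Key observation: the optimum is the walk 2->2->1, with weight 6 + (-3) = 3.
Optimal value attained by: walk 2->2->1.
Answer: (A^⊗2)[2][1] = 3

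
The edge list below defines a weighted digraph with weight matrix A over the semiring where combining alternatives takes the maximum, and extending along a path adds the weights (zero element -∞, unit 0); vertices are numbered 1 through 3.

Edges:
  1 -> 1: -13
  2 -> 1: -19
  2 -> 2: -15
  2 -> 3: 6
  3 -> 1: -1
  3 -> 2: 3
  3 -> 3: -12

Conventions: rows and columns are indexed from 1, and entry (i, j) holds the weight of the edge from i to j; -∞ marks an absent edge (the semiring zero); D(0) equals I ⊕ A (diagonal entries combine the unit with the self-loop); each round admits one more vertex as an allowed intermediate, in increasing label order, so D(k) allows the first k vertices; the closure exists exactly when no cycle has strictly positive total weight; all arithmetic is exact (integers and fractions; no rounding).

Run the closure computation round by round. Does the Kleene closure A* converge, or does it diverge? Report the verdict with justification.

D(0):
  [0, -∞, -∞]
  [-19, 0, 6]
  [-1, 3, 0]
D(1):
  [0, -∞, -∞]
  [-19, 0, 6]
  [-1, 3, 0]
Detection: at round 2, diagonal entry (3, 3) turns strictly positive.
Key observation: the cycle 3->2->3 has total weight 3 + 6, which is strictly positive.
Answer: DIVERGES — positive cycle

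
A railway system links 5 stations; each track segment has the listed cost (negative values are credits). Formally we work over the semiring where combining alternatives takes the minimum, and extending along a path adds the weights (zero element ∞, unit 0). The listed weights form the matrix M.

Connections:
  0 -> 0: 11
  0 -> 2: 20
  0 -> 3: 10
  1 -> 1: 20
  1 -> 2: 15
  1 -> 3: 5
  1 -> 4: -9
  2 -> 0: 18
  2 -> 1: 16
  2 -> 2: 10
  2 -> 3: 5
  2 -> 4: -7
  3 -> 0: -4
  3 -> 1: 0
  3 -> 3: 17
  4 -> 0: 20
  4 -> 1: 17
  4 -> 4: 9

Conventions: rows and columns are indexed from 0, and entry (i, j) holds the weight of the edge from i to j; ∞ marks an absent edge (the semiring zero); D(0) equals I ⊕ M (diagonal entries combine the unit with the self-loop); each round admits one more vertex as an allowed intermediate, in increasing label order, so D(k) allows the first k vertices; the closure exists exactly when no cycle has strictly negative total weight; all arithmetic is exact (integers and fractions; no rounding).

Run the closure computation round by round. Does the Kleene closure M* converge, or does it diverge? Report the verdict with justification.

D(0):
  [0, ∞, 20, 10, ∞]
  [∞, 0, 15, 5, -9]
  [18, 16, 0, 5, -7]
  [-4, 0, ∞, 0, ∞]
  [20, 17, ∞, ∞, 0]
D(1):
  [0, ∞, 20, 10, ∞]
  [∞, 0, 15, 5, -9]
  [18, 16, 0, 5, -7]
  [-4, 0, 16, 0, ∞]
  [20, 17, 40, 30, 0]
D(2):
  [0, ∞, 20, 10, ∞]
  [∞, 0, 15, 5, -9]
  [18, 16, 0, 5, -7]
  [-4, 0, 15, 0, -9]
  [20, 17, 32, 22, 0]
D(3):
  [0, 36, 20, 10, 13]
  [33, 0, 15, 5, -9]
  [18, 16, 0, 5, -7]
  [-4, 0, 15, 0, -9]
  [20, 17, 32, 22, 0]
D(4):
  [0, 10, 20, 10, 1]
  [1, 0, 15, 5, -9]
  [1, 5, 0, 5, -7]
  [-4, 0, 15, 0, -9]
  [18, 17, 32, 22, 0]
D(5):
  [0, 10, 20, 10, 1]
  [1, 0, 15, 5, -9]
  [1, 5, 0, 5, -7]
  [-4, 0, 15, 0, -9]
  [18, 17, 32, 22, 0]
Key observation: every diagonal entry stays at the unit through all rounds, so no improving cycle exists.
Answer: CONVERGES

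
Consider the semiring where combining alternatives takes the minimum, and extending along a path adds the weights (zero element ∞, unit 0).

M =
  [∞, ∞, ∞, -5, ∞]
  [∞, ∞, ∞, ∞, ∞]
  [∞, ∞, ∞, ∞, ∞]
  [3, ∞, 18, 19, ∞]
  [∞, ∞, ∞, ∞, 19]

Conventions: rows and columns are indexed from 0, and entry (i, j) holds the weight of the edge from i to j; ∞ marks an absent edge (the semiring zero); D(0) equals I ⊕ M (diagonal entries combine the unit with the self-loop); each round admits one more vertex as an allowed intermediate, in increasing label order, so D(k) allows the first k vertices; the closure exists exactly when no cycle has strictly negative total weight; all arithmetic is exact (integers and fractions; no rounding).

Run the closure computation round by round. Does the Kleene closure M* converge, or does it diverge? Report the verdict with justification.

D(0):
  [0, ∞, ∞, -5, ∞]
  [∞, 0, ∞, ∞, ∞]
  [∞, ∞, 0, ∞, ∞]
  [3, ∞, 18, 0, ∞]
  [∞, ∞, ∞, ∞, 0]
Detection: at round 1, diagonal entry (3, 3) turns strictly negative.
Key observation: the cycle 3->0->3 has total weight 3 + (-5), which is strictly negative.
Answer: DIVERGES — negative cycle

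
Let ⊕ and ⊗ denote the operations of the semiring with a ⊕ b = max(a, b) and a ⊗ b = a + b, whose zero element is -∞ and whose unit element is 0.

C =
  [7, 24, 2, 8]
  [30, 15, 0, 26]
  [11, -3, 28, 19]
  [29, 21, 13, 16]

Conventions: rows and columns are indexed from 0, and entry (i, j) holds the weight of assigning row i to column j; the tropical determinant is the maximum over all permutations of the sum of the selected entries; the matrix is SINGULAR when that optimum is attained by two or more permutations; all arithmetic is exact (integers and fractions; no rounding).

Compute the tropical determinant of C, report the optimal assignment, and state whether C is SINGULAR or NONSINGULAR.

σ = (0, 1, 2, 3): 7 + 15 + 28 + 16 = 66
σ = (0, 1, 3, 2): 7 + 15 + 19 + 13 = 54
σ = (0, 2, 1, 3): 7 + 0 + (-3) + 16 = 20
σ = (0, 2, 3, 1): 7 + 0 + 19 + 21 = 47
σ = (0, 3, 1, 2): 7 + 26 + (-3) + 13 = 43
σ = (0, 3, 2, 1): 7 + 26 + 28 + 21 = 82
σ = (1, 0, 2, 3): 24 + 30 + 28 + 16 = 98
σ = (1, 0, 3, 2): 24 + 30 + 19 + 13 = 86
σ = (1, 2, 0, 3): 24 + 0 + 11 + 16 = 51
σ = (1, 2, 3, 0): 24 + 0 + 19 + 29 = 72
σ = (1, 3, 0, 2): 24 + 26 + 11 + 13 = 74
σ = (1, 3, 2, 0): 24 + 26 + 28 + 29 = 107
σ = (2, 0, 1, 3): 2 + 30 + (-3) + 16 = 45
σ = (2, 0, 3, 1): 2 + 30 + 19 + 21 = 72
σ = (2, 1, 0, 3): 2 + 15 + 11 + 16 = 44
σ = (2, 1, 3, 0): 2 + 15 + 19 + 29 = 65
σ = (2, 3, 0, 1): 2 + 26 + 11 + 21 = 60
σ = (2, 3, 1, 0): 2 + 26 + (-3) + 29 = 54
σ = (3, 0, 1, 2): 8 + 30 + (-3) + 13 = 48
σ = (3, 0, 2, 1): 8 + 30 + 28 + 21 = 87
σ = (3, 1, 0, 2): 8 + 15 + 11 + 13 = 47
σ = (3, 1, 2, 0): 8 + 15 + 28 + 29 = 80
σ = (3, 2, 0, 1): 8 + 0 + 11 + 21 = 40
σ = (3, 2, 1, 0): 8 + 0 + (-3) + 29 = 34
Optimal value attained by: σ = (1, 3, 2, 0).
Answer: det⊕(C) = 107; verdict: NONSINGULAR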